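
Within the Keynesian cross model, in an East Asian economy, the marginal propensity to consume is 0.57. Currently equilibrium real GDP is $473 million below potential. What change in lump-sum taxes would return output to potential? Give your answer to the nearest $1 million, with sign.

−$357 million

Spending multiplier = 1/(1 − MPC) = 1/(1 − 0.57) = 1/0.43 ≈ 2.326.
Tax multiplier = −c·k = −0.57/0.43 ≈ −1.326. Need ΔY = +$473 million, so ΔT = ΔY/(−c·k) = −(+$473 million) × 0.43 / 0.57 ≈ −$357 million.
The government should cut lump-sum taxes by $357 million.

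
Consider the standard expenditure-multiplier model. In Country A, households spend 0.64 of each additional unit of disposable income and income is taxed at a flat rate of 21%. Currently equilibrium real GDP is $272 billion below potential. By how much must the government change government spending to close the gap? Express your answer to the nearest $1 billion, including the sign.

Spending multiplier = 1/(1 − c(1−t)) = 1/(1 − 0.64×0.79) = 1/0.4944 ≈ 2.023.
Need ΔY = +$272 billion, so ΔG = ΔY/k = (+$272 billion) × 0.4944 ≈ +$134 billion.
The government should increase government spending by $134 billion.

+$134 billion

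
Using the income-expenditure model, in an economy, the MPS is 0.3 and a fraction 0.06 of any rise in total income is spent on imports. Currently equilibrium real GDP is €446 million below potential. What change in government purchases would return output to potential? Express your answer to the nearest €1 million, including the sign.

MPC = 1 − MPS = 1 − 0.3 = 0.7.
Spending multiplier = 1/(1 − c + m) = 1/(1 − 0.7 + 0.06) = 1/0.36 ≈ 2.778.
Need ΔY = +€446 million, so ΔG = ΔY/k = (+€446 million) × 0.36 ≈ +€161 million.
The government should increase government purchases by €161 million.

+€161 million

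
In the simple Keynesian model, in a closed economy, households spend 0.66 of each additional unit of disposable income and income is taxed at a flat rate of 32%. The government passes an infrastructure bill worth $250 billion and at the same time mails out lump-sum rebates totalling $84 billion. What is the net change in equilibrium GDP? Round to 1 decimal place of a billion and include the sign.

Expenditure multiplier = 1/(1 − c(1−t)) = 1/(1 − 0.66×0.68) = 1/0.5512 ≈ 1.814.
ΔG contributes k·ΔG = (+$250 billion) / 0.5512 ≈ +$453.6 billion.
ΔT of −$84 billion changes first-round spending by −c·ΔT = +$55.44 billion, contributing k·(−c·ΔT) = (+$55.44 billion) / 0.5512 ≈ +$100.6 billion.
Net ΔY = k(ΔG − c·ΔT) = (+$305.44 billion) / 0.5512 ≈ +$554.1 billion.

+$554.1 billion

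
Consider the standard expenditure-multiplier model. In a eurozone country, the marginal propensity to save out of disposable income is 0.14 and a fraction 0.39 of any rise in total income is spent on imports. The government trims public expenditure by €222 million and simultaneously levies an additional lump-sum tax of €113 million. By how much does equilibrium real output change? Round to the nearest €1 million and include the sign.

−€602 million

MPC = 1 − MPS = 1 − 0.14 = 0.86.
Expenditure multiplier = 1/(1 − c + m) = 1/(1 − 0.86 + 0.39) = 1/0.53 ≈ 1.887.
ΔG contributes k·ΔG = (−€222 million) / 0.53 ≈ −€418.9 million.
ΔT of +€113 million changes first-round spending by −c·ΔT = −€97.18 million, contributing k·(−c·ΔT) = (−€97.18 million) / 0.53 ≈ −€183.4 million.
Net ΔY = k(ΔG − c·ΔT) = (−€319.18 million) / 0.53 ≈ −€602 million.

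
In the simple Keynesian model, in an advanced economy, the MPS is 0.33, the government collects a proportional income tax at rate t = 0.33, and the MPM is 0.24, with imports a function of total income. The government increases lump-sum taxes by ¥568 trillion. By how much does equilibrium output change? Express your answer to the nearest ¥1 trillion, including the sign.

MPC = 1 − MPS = 1 − 0.33 = 0.67.
A lump-sum tax change of +¥568 trillion shifts disposable income by −¥568 trillion; first-round consumption changes by −c × ΔT = −0.67 × (+¥568 trillion) = −¥380.56 trillion.
Expenditure multiplier = 1/(1 − c(1−t) + m) = 1/(1 − 0.67×0.67 + 0.24) = 1/0.7911 ≈ 1.264.
The tax multiplier is −c × k ≈ −0.847, so ΔY = k × (−c·ΔT) = (−¥380.56 trillion) / 0.7911 ≈ −¥481 trillion.

−¥481 trillion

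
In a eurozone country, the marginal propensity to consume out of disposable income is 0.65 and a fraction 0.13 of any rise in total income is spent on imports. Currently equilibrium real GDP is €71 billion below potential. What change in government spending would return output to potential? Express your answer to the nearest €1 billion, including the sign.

+€34 billion

Spending multiplier = 1/(1 − c + m) = 1/(1 − 0.65 + 0.13) = 1/0.48 ≈ 2.083.
Need ΔY = +€71 billion, so ΔG = ΔY/k = (+€71 billion) × 0.48 ≈ +€34 billion.
The government should increase government spending by €34 billion.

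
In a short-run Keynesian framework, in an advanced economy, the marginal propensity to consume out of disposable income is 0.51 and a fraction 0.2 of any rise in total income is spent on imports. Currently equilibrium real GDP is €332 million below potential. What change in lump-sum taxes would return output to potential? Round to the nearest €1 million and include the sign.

Spending multiplier = 1/(1 − c + m) = 1/(1 − 0.51 + 0.2) = 1/0.69 ≈ 1.449.
Tax multiplier = −c·k = −0.51/0.69 ≈ −0.739. Need ΔY = +€332 million, so ΔT = ΔY/(−c·k) = −(+€332 million) × 0.69 / 0.51 ≈ −€449 million.
The government should cut lump-sum taxes by €449 million.

−€449 million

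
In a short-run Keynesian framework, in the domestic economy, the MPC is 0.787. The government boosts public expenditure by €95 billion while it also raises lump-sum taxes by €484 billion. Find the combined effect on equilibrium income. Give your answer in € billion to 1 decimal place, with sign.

−€1,342.3 billion

Expenditure multiplier = 1/(1 − MPC) = 1/(1 − 0.787) = 1/0.213 ≈ 4.695.
ΔG contributes k·ΔG = (+€95 billion) / 0.213 ≈ +€446 billion.
ΔT of +€484 billion changes first-round spending by −c·ΔT = −€380.908 billion, contributing k·(−c·ΔT) = (−€380.908 billion) / 0.213 ≈ −€1,788.3 billion.
Net ΔY = k(ΔG − c·ΔT) = (−€285.908 billion) / 0.213 ≈ −€1,342.3 billion.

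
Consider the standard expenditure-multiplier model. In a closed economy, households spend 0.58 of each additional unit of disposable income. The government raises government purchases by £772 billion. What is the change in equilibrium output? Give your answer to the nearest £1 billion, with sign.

+£1,838 billion

Expenditure multiplier = 1/(1 − MPC) = 1/(1 − 0.58) = 1/0.42 ≈ 2.381.
ΔY = k × ΔG = (+£772 billion) / 0.42 ≈ +£1,838 billion.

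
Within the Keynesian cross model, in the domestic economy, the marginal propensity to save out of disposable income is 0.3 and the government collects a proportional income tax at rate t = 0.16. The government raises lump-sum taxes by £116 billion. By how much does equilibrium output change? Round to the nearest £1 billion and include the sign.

MPC = 1 − MPS = 1 − 0.3 = 0.7.
A lump-sum tax change of +£116 billion shifts disposable income by −£116 billion; first-round consumption changes by −c × ΔT = −0.7 × (+£116 billion) = −£81.2 billion.
Expenditure multiplier = 1/(1 − c(1−t)) = 1/(1 − 0.7×0.84) = 1/0.412 ≈ 2.427.
The tax multiplier is −c × k ≈ −1.699, so ΔY = k × (−c·ΔT) = (−£81.2 billion) / 0.412 ≈ −£197 billion.

−£197 billion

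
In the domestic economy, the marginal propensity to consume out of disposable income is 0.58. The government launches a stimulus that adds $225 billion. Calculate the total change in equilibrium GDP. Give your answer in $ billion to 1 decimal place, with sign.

+$535.7 billion

Expenditure multiplier = 1/(1 − MPC) = 1/(1 − 0.58) = 1/0.42 ≈ 2.381.
ΔY = k × ΔG = (+$225 billion) / 0.42 ≈ +$535.7 billion.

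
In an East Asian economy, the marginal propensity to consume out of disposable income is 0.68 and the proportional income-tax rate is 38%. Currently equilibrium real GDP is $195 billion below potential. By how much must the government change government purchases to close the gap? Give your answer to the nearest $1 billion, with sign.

Spending multiplier = 1/(1 − c(1−t)) = 1/(1 − 0.68×0.62) = 1/0.5784 ≈ 1.729.
Need ΔY = +$195 billion, so ΔG = ΔY/k = (+$195 billion) × 0.5784 ≈ +$113 billion.
The government should increase government purchases by $113 billion.

+$113 billion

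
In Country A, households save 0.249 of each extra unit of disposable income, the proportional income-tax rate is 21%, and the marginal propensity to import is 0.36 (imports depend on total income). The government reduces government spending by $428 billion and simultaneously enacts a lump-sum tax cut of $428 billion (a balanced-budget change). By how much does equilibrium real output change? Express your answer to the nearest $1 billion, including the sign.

MPC = 1 − MPS = 1 − 0.249 = 0.751.
Expenditure multiplier = 1/(1 − c(1−t) + m) = 1/(1 − 0.751×0.79 + 0.36) = 1/0.76671 ≈ 1.304.
ΔG contributes k·ΔG = (−$428 billion) / 0.76671 ≈ −$558.2 billion.
ΔT of −$428 billion changes first-round spending by −c·ΔT = +$321.428 billion, contributing k·(−c·ΔT) = (+$321.428 billion) / 0.76671 ≈ +$419.2 billion.
Net ΔY = k(ΔG − c·ΔT) = (−$106.572 billion) / 0.76671 ≈ −$139 billion.

−$139 billion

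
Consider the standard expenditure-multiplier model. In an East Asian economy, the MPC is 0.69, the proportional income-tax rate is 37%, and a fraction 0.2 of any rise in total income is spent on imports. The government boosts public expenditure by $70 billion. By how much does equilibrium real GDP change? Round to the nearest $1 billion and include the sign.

Government-spending multiplier = 1/(1 − c(1−t) + m) = 1/(1 − 0.69×0.63 + 0.2) = 1/0.7653 ≈ 1.307.
ΔY = k × ΔG = (+$70 billion) / 0.7653 ≈ +$91 billion.

+$91 billion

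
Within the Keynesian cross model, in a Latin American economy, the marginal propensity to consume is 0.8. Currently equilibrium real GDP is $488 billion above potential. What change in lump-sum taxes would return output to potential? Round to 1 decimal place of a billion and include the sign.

Spending multiplier = 1/(1 − MPC) = 1/(1 − 0.8) = 1/0.2 = 5.
Tax multiplier = −c·k = −0.8/0.2 = −4. Need ΔY = −$488 billion, so ΔT = ΔY/(−c·k) = −(−$488 billion) × 0.2 / 0.8 = +$122 billion.
The government should raise lump-sum taxes by $122 billion.

+$122.0 billion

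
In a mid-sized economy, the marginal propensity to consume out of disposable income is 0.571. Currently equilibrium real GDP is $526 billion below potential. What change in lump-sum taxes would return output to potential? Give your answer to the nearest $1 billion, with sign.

−$395 billion

Spending multiplier = 1/(1 − MPC) = 1/(1 − 0.571) = 1/0.429 ≈ 2.331.
Tax multiplier = −c·k = −0.571/0.429 ≈ −1.331. Need ΔY = +$526 billion, so ΔT = ΔY/(−c·k) = −(+$526 billion) × 0.429 / 0.571 ≈ −$395 billion.
The government should cut lump-sum taxes by $395 billion.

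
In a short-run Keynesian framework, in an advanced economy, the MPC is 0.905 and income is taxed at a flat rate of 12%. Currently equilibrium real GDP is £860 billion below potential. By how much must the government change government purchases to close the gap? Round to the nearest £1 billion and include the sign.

+£175 billion

Spending multiplier = 1/(1 − c(1−t)) = 1/(1 − 0.905×0.88) = 1/0.2036 ≈ 4.912.
Need ΔY = +£860 billion, so ΔG = ΔY/k = (+£860 billion) × 0.2036 ≈ +£175 billion.
The government should increase government purchases by £175 billion.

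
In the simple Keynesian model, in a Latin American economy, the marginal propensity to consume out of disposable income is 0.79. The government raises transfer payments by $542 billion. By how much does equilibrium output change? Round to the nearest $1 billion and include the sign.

The transfer change shifts disposable income by +$542 billion, so first-round consumption changes by c·ΔTR = 0.79 × (+$542 billion) = +$428.18 billion.
Expenditure multiplier = 1/(1 − MPC) = 1/(1 − 0.79) = 1/0.21 ≈ 4.762.
The transfer multiplier is c × k ≈ 3.762, so ΔY = k × (c·ΔTR) = (+$428.18 billion) / 0.21 ≈ +$2,039 billion.

+$2,039 billion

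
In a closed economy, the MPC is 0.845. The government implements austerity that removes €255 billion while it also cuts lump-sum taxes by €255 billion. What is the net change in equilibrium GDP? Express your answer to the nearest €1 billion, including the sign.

−€255 billion

Expenditure multiplier = 1/(1 − MPC) = 1/(1 − 0.845) = 1/0.155 ≈ 6.452.
ΔG contributes k·ΔG = (−€255 billion) / 0.155 ≈ −€1,645.2 billion.
ΔT of −€255 billion changes first-round spending by −c·ΔT = +€215.475 billion, contributing k·(−c·ΔT) = (+€215.475 billion) / 0.155 ≈ +€1,390.2 billion.
With ΔG = ΔT and no other leakages, the balanced-budget multiplier is 1, so ΔY = ΔG = −€255 billion.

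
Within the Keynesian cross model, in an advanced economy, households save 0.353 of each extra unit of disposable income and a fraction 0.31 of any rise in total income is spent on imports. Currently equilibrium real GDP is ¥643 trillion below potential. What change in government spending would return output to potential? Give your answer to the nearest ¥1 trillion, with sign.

MPC = 1 − MPS = 1 − 0.353 = 0.647.
Spending multiplier = 1/(1 − c + m) = 1/(1 − 0.647 + 0.31) = 1/0.663 ≈ 1.508.
Need ΔY = +¥643 trillion, so ΔG = ΔY/k = (+¥643 trillion) × 0.663 ≈ +¥426 trillion.
The government should increase government spending by ¥426 trillion.

+¥426 trillion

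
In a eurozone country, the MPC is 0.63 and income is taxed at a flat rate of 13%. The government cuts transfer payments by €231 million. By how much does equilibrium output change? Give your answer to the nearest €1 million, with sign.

−€322 million

The transfer change shifts disposable income by −€231 million, so first-round consumption changes by c·ΔTR = 0.63 × (−€231 million) = −€145.53 million.
Expenditure multiplier = 1/(1 − c(1−t)) = 1/(1 − 0.63×0.87) = 1/0.4519 ≈ 2.213.
The transfer multiplier is c × k ≈ 1.394, so ΔY = k × (c·ΔTR) = (−€145.53 million) / 0.4519 ≈ −€322 million.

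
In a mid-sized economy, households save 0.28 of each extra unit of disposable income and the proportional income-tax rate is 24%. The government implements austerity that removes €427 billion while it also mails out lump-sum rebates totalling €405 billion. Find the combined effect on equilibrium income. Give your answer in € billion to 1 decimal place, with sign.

−€299.0 billion

MPC = 1 − MPS = 1 − 0.28 = 0.72.
Expenditure multiplier = 1/(1 − c(1−t)) = 1/(1 − 0.72×0.76) = 1/0.4528 ≈ 2.208.
ΔG contributes k·ΔG = (−€427 billion) / 0.4528 ≈ −€943 billion.
ΔT of −€405 billion changes first-round spending by −c·ΔT = +€291.6 billion, contributing k·(−c·ΔT) = (+€291.6 billion) / 0.4528 ≈ +€644 billion.
Net ΔY = k(ΔG − c·ΔT) = (−€135.4 billion) / 0.4528 ≈ −€299 billion.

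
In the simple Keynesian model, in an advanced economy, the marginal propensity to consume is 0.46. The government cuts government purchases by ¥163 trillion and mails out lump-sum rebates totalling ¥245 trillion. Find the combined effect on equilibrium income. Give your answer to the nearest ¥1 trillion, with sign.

Expenditure multiplier = 1/(1 − MPC) = 1/(1 − 0.46) = 1/0.54 ≈ 1.852.
ΔG contributes k·ΔG = (−¥163 trillion) / 0.54 ≈ −¥301.9 trillion.
ΔT of −¥245 trillion changes first-round spending by −c·ΔT = +¥112.7 trillion, contributing k·(−c·ΔT) = (+¥112.7 trillion) / 0.54 ≈ +¥208.7 trillion.
Net ΔY = k(ΔG − c·ΔT) = (−¥50.3 trillion) / 0.54 ≈ −¥93 trillion.

−¥93 trillion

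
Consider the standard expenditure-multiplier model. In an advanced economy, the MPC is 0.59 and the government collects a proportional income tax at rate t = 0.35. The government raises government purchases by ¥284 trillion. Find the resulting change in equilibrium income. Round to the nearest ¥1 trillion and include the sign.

+¥461 trillion

Spending multiplier = 1/(1 − c(1−t)) = 1/(1 − 0.59×0.65) = 1/0.6165 ≈ 1.622.
ΔY = k × ΔG = (+¥284 trillion) / 0.6165 ≈ +¥461 trillion.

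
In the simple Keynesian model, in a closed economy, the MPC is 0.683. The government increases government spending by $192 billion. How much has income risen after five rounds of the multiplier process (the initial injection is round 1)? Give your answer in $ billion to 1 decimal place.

$515.7 billion

Round 1 adds ΔG = $192 billion; each later round is MPC = 0.683 times the previous.
After 5 rounds: 192 + 131.136 + 89.565888 + 61.173501504 + 41.781501527232 = ΔG·(1 − c^5)/(1 − c) = 192 × (1 − 0.148628987203643)/0.317 ≈ $515.7 billion.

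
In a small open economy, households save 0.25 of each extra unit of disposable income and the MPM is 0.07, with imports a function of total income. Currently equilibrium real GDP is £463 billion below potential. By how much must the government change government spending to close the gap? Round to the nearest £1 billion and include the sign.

MPC = 1 − MPS = 1 − 0.25 = 0.75.
Spending multiplier = 1/(1 − c + m) = 1/(1 − 0.75 + 0.07) = 1/0.32 = 3.125.
Need ΔY = +£463 billion, so ΔG = ΔY/k = (+£463 billion) × 0.32 ≈ +£148 billion.
The government should increase government spending by £148 billion.

+£148 billion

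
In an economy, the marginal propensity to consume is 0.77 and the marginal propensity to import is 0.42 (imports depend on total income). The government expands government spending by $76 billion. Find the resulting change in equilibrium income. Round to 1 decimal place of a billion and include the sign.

+$116.9 billion

Spending multiplier = 1/(1 − c + m) = 1/(1 − 0.77 + 0.42) = 1/0.65 ≈ 1.538.
ΔY = k × ΔG = (+$76 billion) / 0.65 ≈ +$116.9 billion.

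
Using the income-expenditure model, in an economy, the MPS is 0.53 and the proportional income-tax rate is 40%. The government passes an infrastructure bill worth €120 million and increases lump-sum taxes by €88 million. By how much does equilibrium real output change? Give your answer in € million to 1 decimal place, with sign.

MPC = 1 − MPS = 1 − 0.53 = 0.47.
Expenditure multiplier = 1/(1 − c(1−t)) = 1/(1 − 0.47×0.6) = 1/0.718 ≈ 1.393.
ΔG contributes k·ΔG = (+€120 million) / 0.718 ≈ +€167.1 million.
ΔT of +€88 million changes first-round spending by −c·ΔT = −€41.36 million, contributing k·(−c·ΔT) = (−€41.36 million) / 0.718 ≈ −€57.6 million.
Net ΔY = k(ΔG − c·ΔT) = (+€78.64 million) / 0.718 ≈ +€109.5 million.

+€109.5 million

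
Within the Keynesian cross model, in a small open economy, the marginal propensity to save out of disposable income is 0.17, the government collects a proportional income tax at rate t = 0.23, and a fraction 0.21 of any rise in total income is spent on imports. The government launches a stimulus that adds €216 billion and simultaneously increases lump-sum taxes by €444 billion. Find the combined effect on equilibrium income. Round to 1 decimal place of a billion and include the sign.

MPC = 1 − MPS = 1 − 0.17 = 0.83.
Expenditure multiplier = 1/(1 − c(1−t) + m) = 1/(1 − 0.83×0.77 + 0.21) = 1/0.5709 ≈ 1.752.
ΔG contributes k·ΔG = (+€216 billion) / 0.5709 ≈ +€378.3 billion.
ΔT of +€444 billion changes first-round spending by −c·ΔT = −€368.52 billion, contributing k·(−c·ΔT) = (−€368.52 billion) / 0.5709 ≈ −€645.5 billion.
Net ΔY = k(ΔG − c·ΔT) = (−€152.52 billion) / 0.5709 ≈ −€267.2 billion.

−€267.2 billion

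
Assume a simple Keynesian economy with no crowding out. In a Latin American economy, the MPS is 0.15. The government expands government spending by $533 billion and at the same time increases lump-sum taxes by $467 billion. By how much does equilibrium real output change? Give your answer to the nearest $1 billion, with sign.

+$907 billion

MPC = 1 − MPS = 1 − 0.15 = 0.85.
Expenditure multiplier = 1/(1 − MPC) = 1/(1 − 0.85) = 1/0.15 ≈ 6.667.
ΔG contributes k·ΔG = (+$533 billion) / 0.15 ≈ +$3,553.3 billion.
ΔT of +$467 billion changes first-round spending by −c·ΔT = −$396.95 billion, contributing k·(−c·ΔT) = (−$396.95 billion) / 0.15 ≈ −$2,646.3 billion.
Net ΔY = k(ΔG − c·ΔT) = (+$136.05 billion) / 0.15 = +$907 billion.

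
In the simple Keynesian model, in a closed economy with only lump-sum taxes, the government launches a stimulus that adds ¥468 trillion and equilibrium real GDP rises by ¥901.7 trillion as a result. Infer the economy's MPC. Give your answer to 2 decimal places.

0.48

Implied spending multiplier k = ΔY/ΔG = 901.7/468 ≈ 1.9267.
Since k = 1/(1 − MPC), MPC = 1 − 1/k = 1 − ΔG/ΔY = 1 − 468/901.7 ≈ 0.48.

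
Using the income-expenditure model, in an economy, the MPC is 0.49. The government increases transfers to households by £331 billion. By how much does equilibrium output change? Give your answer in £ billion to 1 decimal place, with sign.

The transfer change shifts disposable income by +£331 billion, so first-round consumption changes by c·ΔTR = 0.49 × (+£331 billion) = +£162.19 billion.
Expenditure multiplier = 1/(1 − MPC) = 1/(1 − 0.49) = 1/0.51 ≈ 1.961.
The transfer multiplier is c × k ≈ 0.961, so ΔY = k × (c·ΔTR) = (+£162.19 billion) / 0.51 ≈ +£318 billion.

+£318.0 billion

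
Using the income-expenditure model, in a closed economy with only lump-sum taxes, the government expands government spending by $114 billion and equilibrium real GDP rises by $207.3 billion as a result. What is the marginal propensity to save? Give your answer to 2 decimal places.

Implied spending multiplier k = ΔY/ΔG = 207.3/114 ≈ 1.8184.
Since k = 1/(1 − MPC), MPC = 1 − 1/k = 1 − ΔG/ΔY = 1 − 114/207.3 ≈ 0.45.
MPS = 1 − MPC = 0.55.

0.55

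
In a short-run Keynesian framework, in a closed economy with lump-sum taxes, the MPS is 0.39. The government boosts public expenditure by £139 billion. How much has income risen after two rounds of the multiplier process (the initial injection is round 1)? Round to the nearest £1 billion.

£224 billion

MPC = 1 − MPS = 1 − 0.39 = 0.61.
Round 1 adds ΔG = £139 billion; each later round is MPC = 0.61 times the previous.
After 2 rounds: 139 + 84.79 = ΔG·(1 − c^2)/(1 − c) = 139 × (1 − 0.3721)/0.39 ≈ £224 billion.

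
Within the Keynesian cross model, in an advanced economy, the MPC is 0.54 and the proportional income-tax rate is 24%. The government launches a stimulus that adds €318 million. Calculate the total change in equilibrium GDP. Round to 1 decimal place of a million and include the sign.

+€539.3 million

Expenditure multiplier = 1/(1 − c(1−t)) = 1/(1 − 0.54×0.76) = 1/0.5896 ≈ 1.696.
ΔY = k × ΔG = (+€318 million) / 0.5896 ≈ +€539.3 million.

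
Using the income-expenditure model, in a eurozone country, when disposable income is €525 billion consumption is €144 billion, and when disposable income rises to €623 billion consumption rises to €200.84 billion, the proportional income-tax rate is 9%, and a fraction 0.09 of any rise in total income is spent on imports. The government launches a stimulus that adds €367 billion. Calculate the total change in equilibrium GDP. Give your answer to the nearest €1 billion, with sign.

+€653 billion

MPC = ΔC/ΔYd = (200.84 − 144)/(623 − 525) = 56.84/98 = 0.58.
Government-spending multiplier = 1/(1 − c(1−t) + m) = 1/(1 − 0.58×0.91 + 0.09) = 1/0.5622 ≈ 1.779.
ΔY = k × ΔG = (+€367 billion) / 0.5622 ≈ +€653 billion.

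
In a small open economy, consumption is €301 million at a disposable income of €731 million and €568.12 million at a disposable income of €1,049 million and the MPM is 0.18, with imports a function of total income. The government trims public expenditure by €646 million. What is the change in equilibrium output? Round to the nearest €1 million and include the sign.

−€1,900 million

MPC = ΔC/ΔYd = (568.12 − 301)/(1,049 − 731) = 267.12/318 = 0.84.
Spending multiplier = 1/(1 − c + m) = 1/(1 − 0.84 + 0.18) = 1/0.34 ≈ 2.941.
ΔY = k × ΔG = (−€646 million) / 0.34 = −€1,900 million.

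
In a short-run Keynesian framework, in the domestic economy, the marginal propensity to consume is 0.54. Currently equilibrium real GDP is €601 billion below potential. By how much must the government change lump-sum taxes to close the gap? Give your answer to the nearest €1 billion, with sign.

Spending multiplier = 1/(1 − MPC) = 1/(1 − 0.54) = 1/0.46 ≈ 2.174.
Tax multiplier = −c·k = −0.54/0.46 ≈ −1.174. Need ΔY = +€601 billion, so ΔT = ΔY/(−c·k) = −(+€601 billion) × 0.46 / 0.54 ≈ −€512 billion.
The government should cut lump-sum taxes by €512 billion.

−€512 billion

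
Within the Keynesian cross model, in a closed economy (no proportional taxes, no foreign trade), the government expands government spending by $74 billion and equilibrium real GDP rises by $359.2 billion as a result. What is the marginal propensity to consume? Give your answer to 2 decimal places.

0.79

Implied spending multiplier k = ΔY/ΔG = 359.2/74 ≈ 4.8541.
Since k = 1/(1 − MPC), MPC = 1 − 1/k = 1 − ΔG/ΔY = 1 − 74/359.2 ≈ 0.79.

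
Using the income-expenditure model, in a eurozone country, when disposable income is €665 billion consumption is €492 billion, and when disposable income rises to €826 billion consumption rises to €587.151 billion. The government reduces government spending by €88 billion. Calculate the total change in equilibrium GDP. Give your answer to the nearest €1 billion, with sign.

−€215 billion

MPC = ΔC/ΔYd = (587.151 − 492)/(826 − 665) = 95.151/161 = 0.591.
Expenditure multiplier = 1/(1 − MPC) = 1/(1 − 0.591) = 1/0.409 ≈ 2.445.
ΔY = k × ΔG = (−€88 billion) / 0.409 ≈ −€215 billion.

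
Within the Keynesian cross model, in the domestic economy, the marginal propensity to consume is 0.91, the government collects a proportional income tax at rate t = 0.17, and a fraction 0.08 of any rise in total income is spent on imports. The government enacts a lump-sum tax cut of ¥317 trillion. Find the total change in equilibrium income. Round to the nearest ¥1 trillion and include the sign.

A lump-sum tax change of −¥317 trillion shifts disposable income by +¥317 trillion; first-round consumption changes by −c × ΔT = −0.91 × (−¥317 trillion) = +¥288.47 trillion.
Expenditure multiplier = 1/(1 − c(1−t) + m) = 1/(1 − 0.91×0.83 + 0.08) = 1/0.3247 ≈ 3.08.
The tax multiplier is −c × k ≈ −2.803, so ΔY = k × (−c·ΔT) = (+¥288.47 trillion) / 0.3247 ≈ +¥888 trillion.

+¥888 trillion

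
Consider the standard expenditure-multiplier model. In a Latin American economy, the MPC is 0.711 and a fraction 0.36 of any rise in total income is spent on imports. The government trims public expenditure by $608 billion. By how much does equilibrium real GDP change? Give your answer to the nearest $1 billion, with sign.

−$937 billion

Expenditure multiplier = 1/(1 − c + m) = 1/(1 − 0.711 + 0.36) = 1/0.649 ≈ 1.541.
ΔY = k × ΔG = (−$608 billion) / 0.649 ≈ −$937 billion.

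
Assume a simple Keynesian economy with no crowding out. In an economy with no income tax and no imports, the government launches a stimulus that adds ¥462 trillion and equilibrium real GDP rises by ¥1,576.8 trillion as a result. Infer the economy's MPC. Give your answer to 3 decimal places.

Implied spending multiplier k = ΔY/ΔG = 1,576.8/462 ≈ 3.413.
Since k = 1/(1 − MPC), MPC = 1 − 1/k = 1 − ΔG/ΔY = 1 − 462/1,576.8 ≈ 0.707.

0.707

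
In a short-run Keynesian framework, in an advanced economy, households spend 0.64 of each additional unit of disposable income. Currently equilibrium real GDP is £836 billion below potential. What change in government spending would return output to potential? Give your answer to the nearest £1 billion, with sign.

+£301 billion

Spending multiplier = 1/(1 − MPC) = 1/(1 − 0.64) = 1/0.36 ≈ 2.778.
Need ΔY = +£836 billion, so ΔG = ΔY/k = (+£836 billion) × 0.36 ≈ +£301 billion.
The government should increase government spending by £301 billion.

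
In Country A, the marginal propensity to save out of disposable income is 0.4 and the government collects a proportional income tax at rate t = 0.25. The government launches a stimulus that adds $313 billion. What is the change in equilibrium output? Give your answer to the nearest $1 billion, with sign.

MPC = 1 − MPS = 1 − 0.4 = 0.6.
Expenditure multiplier = 1/(1 − c(1−t)) = 1/(1 − 0.6×0.75) = 1/0.55 ≈ 1.818.
ΔY = k × ΔG = (+$313 billion) / 0.55 ≈ +$569 billion.

+$569 billion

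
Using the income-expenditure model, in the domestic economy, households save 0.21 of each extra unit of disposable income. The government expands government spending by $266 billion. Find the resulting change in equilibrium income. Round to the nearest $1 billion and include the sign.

MPC = 1 − MPS = 1 − 0.21 = 0.79.
Expenditure multiplier = 1/(1 − MPC) = 1/(1 − 0.79) = 1/0.21 ≈ 4.762.
ΔY = k × ΔG = (+$266 billion) / 0.21 ≈ +$1,267 billion.

+$1,267 billion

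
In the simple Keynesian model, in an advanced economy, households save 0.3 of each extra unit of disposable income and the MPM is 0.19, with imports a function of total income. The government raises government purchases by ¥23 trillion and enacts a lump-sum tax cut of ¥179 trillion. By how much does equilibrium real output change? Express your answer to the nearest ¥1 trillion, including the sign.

+¥303 trillion

MPC = 1 − MPS = 1 − 0.3 = 0.7.
Expenditure multiplier = 1/(1 − c + m) = 1/(1 − 0.7 + 0.19) = 1/0.49 ≈ 2.041.
ΔG contributes k·ΔG = (+¥23 trillion) / 0.49 ≈ +¥46.9 trillion.
ΔT of −¥179 trillion changes first-round spending by −c·ΔT = +¥125.3 trillion, contributing k·(−c·ΔT) = (+¥125.3 trillion) / 0.49 ≈ +¥255.7 trillion.
Net ΔY = k(ΔG − c·ΔT) = (+¥148.3 trillion) / 0.49 ≈ +¥303 trillion.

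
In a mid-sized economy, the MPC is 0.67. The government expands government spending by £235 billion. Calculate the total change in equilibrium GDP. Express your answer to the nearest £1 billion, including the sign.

Government-spending multiplier = 1/(1 − MPC) = 1/(1 − 0.67) = 1/0.33 ≈ 3.03.
ΔY = k × ΔG = (+£235 billion) / 0.33 ≈ +£712 billion.

+£712 billion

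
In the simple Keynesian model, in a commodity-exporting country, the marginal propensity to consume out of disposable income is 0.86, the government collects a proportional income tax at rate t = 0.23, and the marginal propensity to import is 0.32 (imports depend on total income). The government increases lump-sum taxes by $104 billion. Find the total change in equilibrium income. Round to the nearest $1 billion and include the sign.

−$136 billion

A lump-sum tax change of +$104 billion shifts disposable income by −$104 billion; first-round consumption changes by −c × ΔT = −0.86 × (+$104 billion) = −$89.44 billion.
Expenditure multiplier = 1/(1 − c(1−t) + m) = 1/(1 − 0.86×0.77 + 0.32) = 1/0.6578 ≈ 1.52.
The tax multiplier is −c × k ≈ −1.307, so ΔY = k × (−c·ΔT) = (−$89.44 billion) / 0.6578 ≈ −$136 billion.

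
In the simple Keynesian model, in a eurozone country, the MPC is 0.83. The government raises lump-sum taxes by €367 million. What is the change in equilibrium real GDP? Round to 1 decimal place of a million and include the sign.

−€1,791.8 million

A lump-sum tax change of +€367 million shifts disposable income by −€367 million; first-round consumption changes by −c × ΔT = −0.83 × (+€367 million) = −€304.61 million.
Expenditure multiplier = 1/(1 − MPC) = 1/(1 − 0.83) = 1/0.17 ≈ 5.882.
The tax multiplier is −c × k ≈ −4.882, so ΔY = k × (−c·ΔT) = (−€304.61 million) / 0.17 ≈ −€1,791.8 million.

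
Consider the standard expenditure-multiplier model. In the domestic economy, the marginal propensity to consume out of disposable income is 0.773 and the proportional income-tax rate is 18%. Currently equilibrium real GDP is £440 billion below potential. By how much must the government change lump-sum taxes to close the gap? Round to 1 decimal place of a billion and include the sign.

−£208.4 billion

Spending multiplier = 1/(1 − c(1−t)) = 1/(1 − 0.773×0.82) = 1/0.36614 ≈ 2.731.
Tax multiplier = −c·k = −0.773/0.36614 ≈ −2.111. Need ΔY = +£440 billion, so ΔT = ΔY/(−c·k) = −(+£440 billion) × 0.36614 / 0.773 ≈ −£208.4 billion.
The government should cut lump-sum taxes by £208.4 billion.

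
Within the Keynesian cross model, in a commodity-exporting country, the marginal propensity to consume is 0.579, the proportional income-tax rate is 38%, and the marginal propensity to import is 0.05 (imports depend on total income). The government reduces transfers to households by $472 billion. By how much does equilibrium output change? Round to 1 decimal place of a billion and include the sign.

−$395.5 billion

The transfer change shifts disposable income by −$472 billion, so first-round consumption changes by c·ΔTR = 0.579 × (−$472 billion) = −$273.288 billion.
Expenditure multiplier = 1/(1 − c(1−t) + m) = 1/(1 − 0.579×0.62 + 0.05) = 1/0.69102 ≈ 1.447.
The transfer multiplier is c × k ≈ 0.838, so ΔY = k × (c·ΔTR) = (−$273.288 billion) / 0.69102 ≈ −$395.5 billion.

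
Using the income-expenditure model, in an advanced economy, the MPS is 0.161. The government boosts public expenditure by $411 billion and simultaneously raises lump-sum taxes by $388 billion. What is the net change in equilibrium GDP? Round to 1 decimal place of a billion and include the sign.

+$530.9 billion

MPC = 1 − MPS = 1 − 0.161 = 0.839.
Expenditure multiplier = 1/(1 − MPC) = 1/(1 − 0.839) = 1/0.161 ≈ 6.211.
ΔG contributes k·ΔG = (+$411 billion) / 0.161 ≈ +$2,552.8 billion.
ΔT of +$388 billion changes first-round spending by −c·ΔT = −$325.532 billion, contributing k·(−c·ΔT) = (−$325.532 billion) / 0.161 ≈ −$2,021.9 billion.
Net ΔY = k(ΔG − c·ΔT) = (+$85.468 billion) / 0.161 ≈ +$530.9 billion.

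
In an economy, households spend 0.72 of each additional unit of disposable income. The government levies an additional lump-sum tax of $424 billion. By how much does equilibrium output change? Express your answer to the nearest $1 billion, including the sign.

−$1,090 billion

A lump-sum tax change of +$424 billion shifts disposable income by −$424 billion; first-round consumption changes by −c × ΔT = −0.72 × (+$424 billion) = −$305.28 billion.
Expenditure multiplier = 1/(1 − MPC) = 1/(1 − 0.72) = 1/0.28 ≈ 3.571.
The tax multiplier is −c × k ≈ −2.571, so ΔY = k × (−c·ΔT) = (−$305.28 billion) / 0.28 ≈ −$1,090 billion.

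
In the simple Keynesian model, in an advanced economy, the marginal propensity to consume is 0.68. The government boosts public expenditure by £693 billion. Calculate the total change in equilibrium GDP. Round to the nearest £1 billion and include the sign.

Expenditure multiplier = 1/(1 − MPC) = 1/(1 − 0.68) = 1/0.32 = 3.125.
ΔY = k × ΔG = (+£693 billion) / 0.32 ≈ +£2,166 billion.

+£2,166 billion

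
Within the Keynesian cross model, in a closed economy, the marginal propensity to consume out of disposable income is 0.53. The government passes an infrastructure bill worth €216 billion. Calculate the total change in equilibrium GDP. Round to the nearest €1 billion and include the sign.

Expenditure multiplier = 1/(1 − MPC) = 1/(1 − 0.53) = 1/0.47 ≈ 2.128.
ΔY = k × ΔG = (+€216 billion) / 0.47 ≈ +€460 billion.

+€460 billion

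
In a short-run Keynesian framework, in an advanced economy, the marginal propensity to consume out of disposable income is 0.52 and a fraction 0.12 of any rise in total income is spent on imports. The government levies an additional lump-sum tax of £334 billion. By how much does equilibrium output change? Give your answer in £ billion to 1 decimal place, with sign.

A lump-sum tax change of +£334 billion shifts disposable income by −£334 billion; first-round consumption changes by −c × ΔT = −0.52 × (+£334 billion) = −£173.68 billion.
Expenditure multiplier = 1/(1 − c + m) = 1/(1 − 0.52 + 0.12) = 1/0.6 ≈ 1.667.
The tax multiplier is −c × k ≈ −0.867, so ΔY = k × (−c·ΔT) = (−£173.68 billion) / 0.6 ≈ −£289.5 billion.

−£289.5 billion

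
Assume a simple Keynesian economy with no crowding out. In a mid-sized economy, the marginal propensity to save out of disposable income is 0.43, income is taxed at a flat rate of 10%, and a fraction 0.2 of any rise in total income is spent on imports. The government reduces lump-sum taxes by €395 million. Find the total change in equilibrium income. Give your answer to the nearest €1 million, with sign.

+€328 million

MPC = 1 − MPS = 1 − 0.43 = 0.57.
A lump-sum tax change of −€395 million shifts disposable income by +€395 million; first-round consumption changes by −c × ΔT = −0.57 × (−€395 million) = +€225.15 million.
Expenditure multiplier = 1/(1 − c(1−t) + m) = 1/(1 − 0.57×0.9 + 0.2) = 1/0.687 ≈ 1.456.
The tax multiplier is −c × k ≈ −0.83, so ΔY = k × (−c·ΔT) = (+€225.15 million) / 0.687 ≈ +€328 million.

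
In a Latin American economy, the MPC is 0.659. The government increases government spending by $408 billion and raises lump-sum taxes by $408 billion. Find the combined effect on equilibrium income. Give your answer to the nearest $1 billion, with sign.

+$408 billion

Expenditure multiplier = 1/(1 − MPC) = 1/(1 − 0.659) = 1/0.341 ≈ 2.933.
ΔG contributes k·ΔG = (+$408 billion) / 0.341 ≈ +$1,196.5 billion.
ΔT of +$408 billion changes first-round spending by −c·ΔT = −$268.872 billion, contributing k·(−c·ΔT) = (−$268.872 billion) / 0.341 ≈ −$788.5 billion.
With ΔG = ΔT and no other leakages, the balanced-budget multiplier is 1, so ΔY = ΔG = +$408 billion.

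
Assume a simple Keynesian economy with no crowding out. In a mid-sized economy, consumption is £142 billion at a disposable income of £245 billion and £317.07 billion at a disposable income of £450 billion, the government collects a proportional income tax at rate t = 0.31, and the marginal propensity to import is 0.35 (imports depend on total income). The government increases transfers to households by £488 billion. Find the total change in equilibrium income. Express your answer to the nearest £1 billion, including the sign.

MPC = ΔC/ΔYd = (317.07 − 142)/(450 − 245) = 175.07/205 = 0.854.
The transfer change shifts disposable income by +£488 billion, so first-round consumption changes by c·ΔTR = 0.854 × (+£488 billion) = +£416.752 billion.
Expenditure multiplier = 1/(1 − c(1−t) + m) = 1/(1 − 0.854×0.69 + 0.35) = 1/0.76074 ≈ 1.315.
The transfer multiplier is c × k ≈ 1.123, so ΔY = k × (c·ΔTR) = (+£416.752 billion) / 0.76074 ≈ +£548 billion.

+£548 billion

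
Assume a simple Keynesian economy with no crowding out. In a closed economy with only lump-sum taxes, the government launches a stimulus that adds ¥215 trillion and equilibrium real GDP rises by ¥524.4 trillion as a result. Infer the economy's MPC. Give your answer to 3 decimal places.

0.590

Implied spending multiplier k = ΔY/ΔG = 524.4/215 ≈ 2.4391.
Since k = 1/(1 − MPC), MPC = 1 − 1/k = 1 − ΔG/ΔY = 1 − 215/524.4 ≈ 0.590.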